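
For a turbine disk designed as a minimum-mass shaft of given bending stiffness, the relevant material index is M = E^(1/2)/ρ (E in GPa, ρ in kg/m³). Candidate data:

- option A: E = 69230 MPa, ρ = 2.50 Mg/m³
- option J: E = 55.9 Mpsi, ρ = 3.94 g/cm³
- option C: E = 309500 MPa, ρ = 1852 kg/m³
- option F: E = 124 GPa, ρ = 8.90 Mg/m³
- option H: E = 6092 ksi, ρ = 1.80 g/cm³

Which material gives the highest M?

Normalizing units and computing the index:
  option A: E = 69.23 GPa, ρ = 2500 kg/m³
  option J: E = 385.4 GPa, ρ = 3940 kg/m³
  option C: E = 309.5 GPa, ρ = 1852 kg/m³
  option F: E = 124.0 GPa, ρ = 8900 kg/m³
  option H: E = 42.00 GPa, ρ = 1800 kg/m³
  option C: M = 9.50×10⁻³
  option J: M = 4.98×10⁻³
  option H: M = 3.60×10⁻³
  option A: M = 3.33×10⁻³
  option F: M = 1.25×10⁻³
Option C has the largest M.

option C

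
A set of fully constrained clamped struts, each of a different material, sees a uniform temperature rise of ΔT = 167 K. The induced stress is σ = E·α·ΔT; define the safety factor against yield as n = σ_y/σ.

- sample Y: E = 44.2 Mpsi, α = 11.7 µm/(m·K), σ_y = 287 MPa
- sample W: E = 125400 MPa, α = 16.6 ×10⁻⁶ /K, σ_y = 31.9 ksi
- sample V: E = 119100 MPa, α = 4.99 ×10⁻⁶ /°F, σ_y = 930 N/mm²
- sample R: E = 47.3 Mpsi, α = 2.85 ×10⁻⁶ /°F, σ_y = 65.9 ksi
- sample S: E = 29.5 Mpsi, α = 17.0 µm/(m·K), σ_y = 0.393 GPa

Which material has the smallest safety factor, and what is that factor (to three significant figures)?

sample Y, n = 0.482

Per material, after unit conversion:
  sample Y: E = 304.7, α = 11.7, σ_y = 287.0 → σ = 595 MPa, n = 0.482
  sample W: E = 125.4, α = 16.6, σ_y = 219.9 → σ = 348 MPa, n = 0.633
  sample V: E = 119.1, α = 8.98, σ_y = 930.0 → σ = 179 MPa, n = 5.21
  sample R: E = 326.1, α = 5.13, σ_y = 454.4 → σ = 279 MPa, n = 1.63
  sample S: E = 203.4, α = 17.0, σ_y = 393.0 → σ = 577 MPa, n = 0.681
The minimum is sample Y at n = 0.482.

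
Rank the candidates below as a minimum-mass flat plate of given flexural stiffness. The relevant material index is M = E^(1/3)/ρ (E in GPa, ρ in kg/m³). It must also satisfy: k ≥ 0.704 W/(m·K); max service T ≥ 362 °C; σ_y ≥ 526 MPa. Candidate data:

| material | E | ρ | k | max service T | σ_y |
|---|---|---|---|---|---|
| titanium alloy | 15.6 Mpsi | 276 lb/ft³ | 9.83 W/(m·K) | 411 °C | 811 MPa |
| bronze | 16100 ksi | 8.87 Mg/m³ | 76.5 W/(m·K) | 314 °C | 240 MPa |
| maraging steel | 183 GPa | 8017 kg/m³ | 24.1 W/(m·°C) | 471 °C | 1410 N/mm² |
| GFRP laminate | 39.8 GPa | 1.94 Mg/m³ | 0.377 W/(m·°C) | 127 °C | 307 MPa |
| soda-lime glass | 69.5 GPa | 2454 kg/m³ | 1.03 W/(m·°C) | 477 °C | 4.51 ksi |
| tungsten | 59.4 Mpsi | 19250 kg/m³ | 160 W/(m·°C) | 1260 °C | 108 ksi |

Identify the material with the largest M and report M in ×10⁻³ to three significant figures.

Screen on constraints: k ≥ 0.704 W/(m·K); max service T ≥ 362 °C; σ_y ≥ 526 MPa. Survivors: titanium alloy, maraging steel, tungsten.
In SI units:
  titanium alloy: E = 107.6 GPa, ρ = 4421 kg/m³
  maraging steel: E = 183.0 GPa, ρ = 8017 kg/m³
  tungsten: E = 409.5 GPa, ρ = 19250 kg/m³
  titanium alloy: M = 1.08×10⁻³
  maraging steel: M = 0.708×10⁻³
  tungsten: M = 0.386×10⁻³
The maximum is for titanium alloy.

titanium alloy, M = 1.08×10⁻³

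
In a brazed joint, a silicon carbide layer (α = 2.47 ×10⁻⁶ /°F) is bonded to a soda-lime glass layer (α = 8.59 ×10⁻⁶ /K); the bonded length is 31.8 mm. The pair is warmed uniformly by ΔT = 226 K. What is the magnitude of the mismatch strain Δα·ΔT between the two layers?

silicon carbide: α = 2.47×10⁻⁶/°F × 9/5 = 4.45×10⁻⁶/K.
Δα = |4.45 − 8.59|×10⁻⁶/K = 4.14×10⁻⁶/K.
Mismatch strain = Δα·ΔT = 4.14×10⁻⁶ × 226.0 = 9.37×10⁻⁴.

9.37×10⁻⁴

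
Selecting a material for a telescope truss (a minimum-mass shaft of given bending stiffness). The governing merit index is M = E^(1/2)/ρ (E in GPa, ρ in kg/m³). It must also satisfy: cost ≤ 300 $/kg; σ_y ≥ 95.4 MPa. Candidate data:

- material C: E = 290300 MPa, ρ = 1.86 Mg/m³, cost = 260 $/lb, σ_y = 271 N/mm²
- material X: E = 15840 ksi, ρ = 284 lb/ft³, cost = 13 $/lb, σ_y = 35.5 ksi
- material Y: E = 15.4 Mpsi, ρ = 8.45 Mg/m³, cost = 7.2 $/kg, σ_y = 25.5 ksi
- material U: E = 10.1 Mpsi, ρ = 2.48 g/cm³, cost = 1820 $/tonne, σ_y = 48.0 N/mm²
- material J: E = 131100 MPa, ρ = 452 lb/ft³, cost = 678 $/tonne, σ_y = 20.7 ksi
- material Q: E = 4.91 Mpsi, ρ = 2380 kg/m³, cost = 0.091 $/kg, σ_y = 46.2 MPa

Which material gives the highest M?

Screen on constraints: cost ≤ 300 $/kg; σ_y ≥ 95.4 MPa. Survivors: material X, material Y, material J.
Normalizing units and computing the index:
  material X: E = 109.2 GPa, ρ = 4549 kg/m³
  material Y: E = 106.2 GPa, ρ = 8450 kg/m³
  material J: E = 131.1 GPa, ρ = 7240 kg/m³
  material X: M = 2.30×10⁻³
  material J: M = 1.58×10⁻³
  material Y: M = 1.22×10⁻³
Material X ranks first.

material X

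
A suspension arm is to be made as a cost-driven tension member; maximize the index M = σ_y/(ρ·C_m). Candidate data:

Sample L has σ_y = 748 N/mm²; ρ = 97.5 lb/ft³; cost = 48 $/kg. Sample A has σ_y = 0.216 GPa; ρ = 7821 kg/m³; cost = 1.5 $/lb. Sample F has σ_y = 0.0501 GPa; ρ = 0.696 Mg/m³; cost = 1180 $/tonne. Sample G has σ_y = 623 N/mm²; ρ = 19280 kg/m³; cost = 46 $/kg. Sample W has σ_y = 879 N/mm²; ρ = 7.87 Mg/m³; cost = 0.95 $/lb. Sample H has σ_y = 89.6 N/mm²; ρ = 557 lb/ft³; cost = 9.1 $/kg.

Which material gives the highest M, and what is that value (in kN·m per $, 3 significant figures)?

In SI units:
  sample L: σ_y = 748.0 MPa, ρ = 1562 kg/m³, cost = 48.00 $/kg
  sample A: σ_y = 216.0 MPa, ρ = 7821 kg/m³, cost = 3.307 $/kg
  sample F: σ_y = 50.10 MPa, ρ = 696.0 kg/m³, cost = 1.180 $/kg
  sample G: σ_y = 623.0 MPa, ρ = 19280 kg/m³, cost = 46.00 $/kg
  sample W: σ_y = 879.0 MPa, ρ = 7870 kg/m³, cost = 2.094 $/kg
  sample H: σ_y = 89.60 MPa, ρ = 8922 kg/m³, cost = 9.100 $/kg
  sample F: M = 61.0 kN·m per $
  sample W: M = 53.3 kN·m per $
  sample L: M = 9.98 kN·m per $
  sample A: M = 8.35 kN·m per $
  sample H: M = 1.10 kN·m per $
  sample G: M = 0.702 kN·m per $
Sample F has the largest M.

sample F, M = 61.0 kN·m per $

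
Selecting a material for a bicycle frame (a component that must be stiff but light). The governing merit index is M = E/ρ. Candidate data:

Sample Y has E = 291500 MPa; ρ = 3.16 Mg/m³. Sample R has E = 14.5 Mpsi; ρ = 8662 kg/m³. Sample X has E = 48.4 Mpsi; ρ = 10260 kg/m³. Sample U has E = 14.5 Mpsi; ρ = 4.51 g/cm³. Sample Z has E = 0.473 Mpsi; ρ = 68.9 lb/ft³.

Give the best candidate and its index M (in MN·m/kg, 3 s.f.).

sample Y, M = 92.2 MN·m/kg

After converting to SI:
  sample Y: E = 291.5 GPa, ρ = 3160 kg/m³
  sample R: E = 99.97 GPa, ρ = 8662 kg/m³
  sample X: E = 333.7 GPa, ρ = 10260 kg/m³
  sample U: E = 99.97 GPa, ρ = 4510 kg/m³
  sample Z: E = 3.261 GPa, ρ = 1104 kg/m³
  sample Y: M = 92.2 MN·m/kg
  sample X: M = 32.5 MN·m/kg
  sample U: M = 22.2 MN·m/kg
  sample R: M = 11.5 MN·m/kg
  sample Z: M = 2.95 MN·m/kg
Sample Y has the largest M.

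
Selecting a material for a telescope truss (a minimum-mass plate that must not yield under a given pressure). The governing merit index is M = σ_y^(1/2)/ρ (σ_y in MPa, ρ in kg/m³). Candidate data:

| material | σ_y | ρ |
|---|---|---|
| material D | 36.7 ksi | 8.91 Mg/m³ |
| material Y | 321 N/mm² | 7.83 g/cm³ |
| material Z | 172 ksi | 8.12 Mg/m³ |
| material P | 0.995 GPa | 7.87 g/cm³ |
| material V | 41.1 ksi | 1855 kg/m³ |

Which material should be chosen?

material V

Convert each candidate to consistent units, then evaluate M:
  material D: σ_y = 253.0 MPa, ρ = 8910 kg/m³
  material Y: σ_y = 321.0 MPa, ρ = 7830 kg/m³
  material Z: σ_y = 1186 MPa, ρ = 8120 kg/m³
  material P: σ_y = 995.0 MPa, ρ = 7870 kg/m³
  material V: σ_y = 283.4 MPa, ρ = 1855 kg/m³
  material V: M = 9.07×10⁻³
  material Z: M = 4.24×10⁻³
  material P: M = 4.01×10⁻³
  material Y: M = 2.29×10⁻³
  material D: M = 1.79×10⁻³
Material V ranks first.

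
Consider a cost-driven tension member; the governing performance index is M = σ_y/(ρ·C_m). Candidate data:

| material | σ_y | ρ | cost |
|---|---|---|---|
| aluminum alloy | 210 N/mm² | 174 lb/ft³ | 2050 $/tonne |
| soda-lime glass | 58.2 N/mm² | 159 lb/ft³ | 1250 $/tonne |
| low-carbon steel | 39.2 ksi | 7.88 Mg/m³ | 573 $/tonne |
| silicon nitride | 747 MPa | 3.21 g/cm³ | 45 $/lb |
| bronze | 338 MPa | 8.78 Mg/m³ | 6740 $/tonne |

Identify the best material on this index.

low-carbon steel

After converting to SI:
  aluminum alloy: σ_y = 210.0 MPa, ρ = 2787 kg/m³, cost = 2.050 $/kg
  soda-lime glass: σ_y = 58.20 MPa, ρ = 2547 kg/m³, cost = 1.250 $/kg
  low-carbon steel: σ_y = 270.3 MPa, ρ = 7880 kg/m³, cost = 0.5730 $/kg
  silicon nitride: σ_y = 747.0 MPa, ρ = 3210 kg/m³, cost = 99.21 $/kg
  bronze: σ_y = 338.0 MPa, ρ = 8780 kg/m³, cost = 6.740 $/kg
  low-carbon steel: M = 59.9 kN·m per $
  aluminum alloy: M = 36.8 kN·m per $
  soda-lime glass: M = 18.3 kN·m per $
  bronze: M = 5.71 kN·m per $
  silicon nitride: M = 2.35 kN·m per $
The maximum is for low-carbon steel.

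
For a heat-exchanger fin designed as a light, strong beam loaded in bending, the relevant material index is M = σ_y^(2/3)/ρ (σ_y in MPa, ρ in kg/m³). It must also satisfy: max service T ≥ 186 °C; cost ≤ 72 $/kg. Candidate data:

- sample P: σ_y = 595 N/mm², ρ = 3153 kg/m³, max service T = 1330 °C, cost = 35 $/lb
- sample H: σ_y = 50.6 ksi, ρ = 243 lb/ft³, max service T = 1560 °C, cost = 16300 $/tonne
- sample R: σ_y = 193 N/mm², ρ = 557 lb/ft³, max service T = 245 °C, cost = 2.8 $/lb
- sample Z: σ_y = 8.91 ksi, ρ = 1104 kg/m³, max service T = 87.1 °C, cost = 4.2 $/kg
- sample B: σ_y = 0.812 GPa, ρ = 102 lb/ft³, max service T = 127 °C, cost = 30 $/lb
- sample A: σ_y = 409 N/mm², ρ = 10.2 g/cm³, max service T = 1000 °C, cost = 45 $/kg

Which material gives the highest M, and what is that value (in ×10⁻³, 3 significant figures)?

Screen on constraints: max service T ≥ 186 °C; cost ≤ 72 $/kg. Survivors: sample H, sample R, sample A.
Convert each candidate to consistent units, then evaluate M:
  sample H: σ_y = 348.9 MPa, ρ = 3892 kg/m³
  sample R: σ_y = 193.0 MPa, ρ = 8922 kg/m³
  sample A: σ_y = 409.0 MPa, ρ = 10200 kg/m³
  sample H: M = 12.7×10⁻³
  sample A: M = 5.40×10⁻³
  sample R: M = 3.74×10⁻³
Highest index: sample H.

sample H, M = 12.7×10⁻³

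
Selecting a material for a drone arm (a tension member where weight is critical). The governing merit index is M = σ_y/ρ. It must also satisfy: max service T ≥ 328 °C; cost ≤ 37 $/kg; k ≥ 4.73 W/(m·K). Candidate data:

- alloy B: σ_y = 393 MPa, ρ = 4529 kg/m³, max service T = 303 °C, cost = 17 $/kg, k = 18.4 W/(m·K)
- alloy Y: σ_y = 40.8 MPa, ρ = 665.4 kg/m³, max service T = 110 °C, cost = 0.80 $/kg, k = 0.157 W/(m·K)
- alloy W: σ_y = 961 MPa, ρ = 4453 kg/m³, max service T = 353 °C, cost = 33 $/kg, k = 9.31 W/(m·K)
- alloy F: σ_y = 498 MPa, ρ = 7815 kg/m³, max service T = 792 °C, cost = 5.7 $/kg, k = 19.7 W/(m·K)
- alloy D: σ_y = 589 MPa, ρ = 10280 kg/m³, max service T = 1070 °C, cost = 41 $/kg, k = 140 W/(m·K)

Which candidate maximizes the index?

alloy W

Screen on constraints: max service T ≥ 328 °C; cost ≤ 37 $/kg; k ≥ 4.73 W/(m·K). Survivors: alloy W, alloy F.
Computing M directly (units already consistent):
  alloy W: M = 216 kN·m/kg
  alloy F: M = 63.7 kN·m/kg
The maximum is for alloy W.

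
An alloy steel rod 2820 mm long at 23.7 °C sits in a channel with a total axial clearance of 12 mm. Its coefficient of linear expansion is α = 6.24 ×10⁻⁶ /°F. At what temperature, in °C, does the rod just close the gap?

403 °C

α = 6.24×10⁻⁶/°F × 9/5 = 11.2×10⁻⁶/K.
α·L₀·ΔT = 12.0 mm ⇒ ΔT = 12.0 / (11.2×10⁻⁶ × 2820.0) = 378.9 K.
T = 23.7 + 378.9 = 402.6 °C.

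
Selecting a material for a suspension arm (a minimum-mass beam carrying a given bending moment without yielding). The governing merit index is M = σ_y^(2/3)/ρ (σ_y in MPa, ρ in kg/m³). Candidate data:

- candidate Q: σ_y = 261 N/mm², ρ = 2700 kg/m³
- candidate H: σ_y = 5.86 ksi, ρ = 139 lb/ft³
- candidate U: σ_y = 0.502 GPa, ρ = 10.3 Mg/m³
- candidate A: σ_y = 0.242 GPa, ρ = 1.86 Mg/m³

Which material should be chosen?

candidate A

Putting every candidate on a common basis:
  candidate Q: σ_y = 261.0 MPa, ρ = 2700 kg/m³
  candidate H: σ_y = 40.40 MPa, ρ = 2227 kg/m³
  candidate U: σ_y = 502.0 MPa, ρ = 10300 kg/m³
  candidate A: σ_y = 242.0 MPa, ρ = 1860 kg/m³
  candidate A: M = 20.9×10⁻³
  candidate Q: M = 15.1×10⁻³
  candidate U: M = 6.13×10⁻³
  candidate H: M = 5.29×10⁻³
Highest index: candidate A.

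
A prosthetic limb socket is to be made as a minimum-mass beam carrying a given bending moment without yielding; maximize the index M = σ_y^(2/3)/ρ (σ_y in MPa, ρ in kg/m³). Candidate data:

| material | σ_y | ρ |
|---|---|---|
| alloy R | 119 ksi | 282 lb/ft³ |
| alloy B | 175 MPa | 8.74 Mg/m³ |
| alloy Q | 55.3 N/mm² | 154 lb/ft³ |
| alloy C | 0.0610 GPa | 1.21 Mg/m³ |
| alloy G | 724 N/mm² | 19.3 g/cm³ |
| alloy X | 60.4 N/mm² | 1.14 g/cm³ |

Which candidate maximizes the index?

After converting to SI:
  alloy R: σ_y = 820.5 MPa, ρ = 4517 kg/m³
  alloy B: σ_y = 175.0 MPa, ρ = 8740 kg/m³
  alloy Q: σ_y = 55.30 MPa, ρ = 2467 kg/m³
  alloy C: σ_y = 61.00 MPa, ρ = 1210 kg/m³
  alloy G: σ_y = 724.0 MPa, ρ = 19300 kg/m³
  alloy X: σ_y = 60.40 MPa, ρ = 1140 kg/m³
  alloy R: M = 19.4×10⁻³
  alloy X: M = 13.5×10⁻³
  alloy C: M = 12.8×10⁻³
  alloy Q: M = 5.88×10⁻³
  alloy G: M = 4.18×10⁻³
  alloy B: M = 3.58×10⁻³
The maximum is for alloy R.

alloy R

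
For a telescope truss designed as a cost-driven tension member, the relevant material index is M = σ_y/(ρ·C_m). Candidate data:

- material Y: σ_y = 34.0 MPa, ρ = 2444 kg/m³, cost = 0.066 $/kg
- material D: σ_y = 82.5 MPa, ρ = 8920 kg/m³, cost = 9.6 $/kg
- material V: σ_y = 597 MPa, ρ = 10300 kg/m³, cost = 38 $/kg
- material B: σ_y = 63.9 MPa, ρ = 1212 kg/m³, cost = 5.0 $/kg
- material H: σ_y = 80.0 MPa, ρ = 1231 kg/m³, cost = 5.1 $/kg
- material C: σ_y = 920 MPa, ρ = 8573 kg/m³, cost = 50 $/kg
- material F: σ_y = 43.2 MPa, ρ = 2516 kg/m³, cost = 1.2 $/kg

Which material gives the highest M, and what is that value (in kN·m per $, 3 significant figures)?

material Y, M = 211 kN·m per $

Per-candidate index values:
  material Y: M = 211 kN·m per $
  material F: M = 14.3 kN·m per $
  material H: M = 12.7 kN·m per $
  material B: M = 10.5 kN·m per $
  material C: M = 2.15 kN·m per $
  material V: M = 1.53 kN·m per $
  material D: M = 0.963 kN·m per $
Material Y has the largest M.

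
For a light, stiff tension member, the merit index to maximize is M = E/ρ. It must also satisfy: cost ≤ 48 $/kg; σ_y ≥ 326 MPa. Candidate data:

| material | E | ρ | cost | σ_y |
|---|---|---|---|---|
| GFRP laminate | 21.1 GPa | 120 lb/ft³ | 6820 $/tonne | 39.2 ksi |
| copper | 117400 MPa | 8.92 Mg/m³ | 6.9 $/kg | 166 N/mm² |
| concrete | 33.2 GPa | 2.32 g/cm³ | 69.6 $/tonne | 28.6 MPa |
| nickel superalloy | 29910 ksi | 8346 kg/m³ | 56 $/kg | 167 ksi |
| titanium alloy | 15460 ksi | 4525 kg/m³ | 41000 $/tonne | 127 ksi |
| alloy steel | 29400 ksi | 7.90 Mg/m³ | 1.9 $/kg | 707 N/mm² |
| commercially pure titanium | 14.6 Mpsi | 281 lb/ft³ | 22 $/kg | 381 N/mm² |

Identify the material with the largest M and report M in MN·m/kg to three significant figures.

Screen on constraints: cost ≤ 48 $/kg; σ_y ≥ 326 MPa. Survivors: titanium alloy, alloy steel, commercially pure titanium.
After converting to SI:
  titanium alloy: E = 106.6 GPa, ρ = 4525 kg/m³
  alloy steel: E = 202.7 GPa, ρ = 7900 kg/m³
  commercially pure titanium: E = 100.7 GPa, ρ = 4501 kg/m³
  alloy steel: M = 25.7 MN·m/kg
  titanium alloy: M = 23.6 MN·m/kg
  commercially pure titanium: M = 22.4 MN·m/kg
Alloy steel ranks first.

alloy steel, M = 25.7 MN·m/kg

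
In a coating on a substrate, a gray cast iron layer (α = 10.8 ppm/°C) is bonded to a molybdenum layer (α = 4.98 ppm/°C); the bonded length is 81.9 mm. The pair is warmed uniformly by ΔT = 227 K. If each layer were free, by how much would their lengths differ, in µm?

Δα = |10.8 − 4.98|×10⁻⁶/K = 5.82×10⁻⁶/K.
ΔL_mismatch = Δα·L·ΔT = 5.82×10⁻⁶ × 81.9 mm × 227.0 K = 108 µm.

108 µm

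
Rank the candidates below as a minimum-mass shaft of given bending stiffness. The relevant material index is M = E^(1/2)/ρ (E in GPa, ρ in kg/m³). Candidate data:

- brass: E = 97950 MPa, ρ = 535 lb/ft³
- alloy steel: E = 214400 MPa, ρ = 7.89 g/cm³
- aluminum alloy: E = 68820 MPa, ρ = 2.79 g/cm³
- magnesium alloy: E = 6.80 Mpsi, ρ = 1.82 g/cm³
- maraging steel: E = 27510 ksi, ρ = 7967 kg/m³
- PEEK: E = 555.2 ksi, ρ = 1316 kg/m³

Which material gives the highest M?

Normalizing units and computing the index:
  brass: E = 97.95 GPa, ρ = 8570 kg/m³
  alloy steel: E = 214.4 GPa, ρ = 7890 kg/m³
  aluminum alloy: E = 68.82 GPa, ρ = 2790 kg/m³
  magnesium alloy: E = 46.88 GPa, ρ = 1820 kg/m³
  maraging steel: E = 189.7 GPa, ρ = 7967 kg/m³
  PEEK: E = 3.828 GPa, ρ = 1316 kg/m³
  magnesium alloy: M = 3.76×10⁻³
  aluminum alloy: M = 2.97×10⁻³
  alloy steel: M = 1.86×10⁻³
  maraging steel: M = 1.73×10⁻³
  PEEK: M = 1.49×10⁻³
  brass: M = 1.15×10⁻³
The maximum is for magnesium alloy.

magnesium alloy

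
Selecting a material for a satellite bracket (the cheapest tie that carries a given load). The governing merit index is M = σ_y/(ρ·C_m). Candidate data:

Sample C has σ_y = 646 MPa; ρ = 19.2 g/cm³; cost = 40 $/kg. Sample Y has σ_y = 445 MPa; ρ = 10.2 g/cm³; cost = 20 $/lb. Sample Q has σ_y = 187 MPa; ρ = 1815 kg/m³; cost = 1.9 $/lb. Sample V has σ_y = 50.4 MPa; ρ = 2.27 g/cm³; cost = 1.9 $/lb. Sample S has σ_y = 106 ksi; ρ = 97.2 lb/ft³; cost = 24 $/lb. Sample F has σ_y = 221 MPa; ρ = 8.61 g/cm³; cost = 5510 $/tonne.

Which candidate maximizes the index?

In SI units:
  sample C: σ_y = 646.0 MPa, ρ = 19200 kg/m³, cost = 40.00 $/kg
  sample Y: σ_y = 445.0 MPa, ρ = 10200 kg/m³, cost = 44.09 $/kg
  sample Q: σ_y = 187.0 MPa, ρ = 1815 kg/m³, cost = 4.189 $/kg
  sample V: σ_y = 50.40 MPa, ρ = 2270 kg/m³, cost = 4.189 $/kg
  sample S: σ_y = 730.8 MPa, ρ = 1557 kg/m³, cost = 52.91 $/kg
  sample F: σ_y = 221.0 MPa, ρ = 8610 kg/m³, cost = 5.510 $/kg
  sample Q: M = 24.6 kN·m per $
  sample S: M = 8.87 kN·m per $
  sample V: M = 5.30 kN·m per $
  sample F: M = 4.66 kN·m per $
  sample Y: M = 0.989 kN·m per $
  sample C: M = 0.841 kN·m per $
The maximum is for sample Q.

sample Q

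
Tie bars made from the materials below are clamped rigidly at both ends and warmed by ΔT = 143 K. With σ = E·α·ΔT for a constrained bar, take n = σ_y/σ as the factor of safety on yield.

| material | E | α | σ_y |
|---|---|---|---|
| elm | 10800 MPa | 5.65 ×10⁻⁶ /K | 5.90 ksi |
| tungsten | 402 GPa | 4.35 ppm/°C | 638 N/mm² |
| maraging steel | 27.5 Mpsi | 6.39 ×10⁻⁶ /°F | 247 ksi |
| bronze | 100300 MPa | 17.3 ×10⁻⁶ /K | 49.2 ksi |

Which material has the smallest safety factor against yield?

bronze

Per material, after unit conversion:
  elm: E = 10.80, α = 5.65, σ_y = 40.68 → σ = 8.73 MPa, n = 4.66
  tungsten: E = 402.0, α = 4.35, σ_y = 638.0 → σ = 250 MPa, n = 2.55
  maraging steel: E = 189.6, α = 11.5, σ_y = 1703 → σ = 312 MPa, n = 5.46
  bronze: E = 100.3, α = 17.3, σ_y = 339.2 → σ = 248 MPa, n = 1.37
Smallest n: bronze with n = 1.37.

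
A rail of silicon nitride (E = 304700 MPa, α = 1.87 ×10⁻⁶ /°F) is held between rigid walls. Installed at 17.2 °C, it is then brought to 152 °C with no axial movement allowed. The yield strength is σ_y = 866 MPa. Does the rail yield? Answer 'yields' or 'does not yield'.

E = 304700 MPa = 304.7 GPa.
α = 1.87×10⁻⁶/°F × 9/5 = 3.37×10⁻⁶/K.
ΔT = 134.8 K. Constrained thermal stress σ = E·α·ΔT = 304.7×10³ MPa × 3.37×10⁻⁶ × 134.8 = 138 MPa (compressive).
Compare to σ_y = 866 MPa: σ < σ_y, so it does not yield.

does not yield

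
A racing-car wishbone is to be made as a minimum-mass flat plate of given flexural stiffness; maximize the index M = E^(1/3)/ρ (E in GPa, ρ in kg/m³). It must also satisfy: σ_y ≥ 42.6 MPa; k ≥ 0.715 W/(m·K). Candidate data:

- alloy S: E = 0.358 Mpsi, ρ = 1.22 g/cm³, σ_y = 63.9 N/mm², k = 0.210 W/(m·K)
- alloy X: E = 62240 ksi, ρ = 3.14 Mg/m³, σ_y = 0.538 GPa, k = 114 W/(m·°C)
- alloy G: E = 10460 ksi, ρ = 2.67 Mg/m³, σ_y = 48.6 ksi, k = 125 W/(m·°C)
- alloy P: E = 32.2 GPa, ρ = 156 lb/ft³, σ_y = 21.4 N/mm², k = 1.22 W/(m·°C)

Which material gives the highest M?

Screen on constraints: σ_y ≥ 42.6 MPa; k ≥ 0.715 W/(m·K). Survivors: alloy X, alloy G.
In SI units:
  alloy X: E = 429.1 GPa, ρ = 3140 kg/m³
  alloy G: E = 72.12 GPa, ρ = 2670 kg/m³
  alloy X: M = 2.40×10⁻³
  alloy G: M = 1.56×10⁻³
The maximum is for alloy X.

alloy X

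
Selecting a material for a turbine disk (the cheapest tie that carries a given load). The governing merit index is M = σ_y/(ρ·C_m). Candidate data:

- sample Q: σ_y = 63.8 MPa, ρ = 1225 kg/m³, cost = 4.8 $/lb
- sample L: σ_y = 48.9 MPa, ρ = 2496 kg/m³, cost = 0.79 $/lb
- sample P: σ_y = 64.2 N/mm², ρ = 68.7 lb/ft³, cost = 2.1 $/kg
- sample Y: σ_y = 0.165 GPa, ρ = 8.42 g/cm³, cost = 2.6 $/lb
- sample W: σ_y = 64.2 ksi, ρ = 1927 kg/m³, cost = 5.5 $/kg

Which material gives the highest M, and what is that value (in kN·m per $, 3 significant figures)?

sample W, M = 41.8 kN·m per $

Normalizing units and computing the index:
  sample Q: σ_y = 63.80 MPa, ρ = 1225 kg/m³, cost = 10.58 $/kg
  sample L: σ_y = 48.90 MPa, ρ = 2496 kg/m³, cost = 1.742 $/kg
  sample P: σ_y = 64.20 MPa, ρ = 1100 kg/m³, cost = 2.100 $/kg
  sample Y: σ_y = 165.0 MPa, ρ = 8420 kg/m³, cost = 5.732 $/kg
  sample W: σ_y = 442.6 MPa, ρ = 1927 kg/m³, cost = 5.500 $/kg
  sample W: M = 41.8 kN·m per $
  sample P: M = 27.8 kN·m per $
  sample L: M = 11.2 kN·m per $
  sample Q: M = 4.92 kN·m per $
  sample Y: M = 3.42 kN·m per $
Sample W has the largest M.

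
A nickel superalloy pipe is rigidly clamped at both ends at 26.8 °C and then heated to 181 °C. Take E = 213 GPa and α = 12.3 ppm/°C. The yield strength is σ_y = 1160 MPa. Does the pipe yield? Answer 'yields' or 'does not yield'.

does not yield

ΔT = 154.2 K. Constrained thermal stress σ = E·α·ΔT = 213.0×10³ MPa × 12.3×10⁻⁶ × 154.2 = 404 MPa (compressive).
Compare to σ_y = 1160 MPa: σ < σ_y, so it does not yield.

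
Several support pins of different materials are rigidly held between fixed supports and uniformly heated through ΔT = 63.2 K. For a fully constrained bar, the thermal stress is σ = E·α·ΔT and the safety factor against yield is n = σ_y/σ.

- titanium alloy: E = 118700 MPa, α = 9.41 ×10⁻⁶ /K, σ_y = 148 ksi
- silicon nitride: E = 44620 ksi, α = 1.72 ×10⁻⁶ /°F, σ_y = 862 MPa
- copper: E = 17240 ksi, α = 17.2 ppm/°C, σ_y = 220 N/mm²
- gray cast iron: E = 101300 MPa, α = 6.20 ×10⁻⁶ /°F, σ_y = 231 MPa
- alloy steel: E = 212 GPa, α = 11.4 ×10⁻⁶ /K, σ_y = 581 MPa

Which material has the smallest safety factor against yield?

Per material, after unit conversion:
  titanium alloy: E = 118.7, α = 9.41, σ_y = 1020 → σ = 70.6 MPa, n = 14.5
  silicon nitride: E = 307.6, α = 3.10, σ_y = 862.0 → σ = 60.2 MPa, n = 14.3
  copper: E = 118.9, α = 17.2, σ_y = 220.0 → σ = 129 MPa, n = 1.70
  gray cast iron: E = 101.3, α = 11.2, σ_y = 231.0 → σ = 71.4 MPa, n = 3.23
  alloy steel: E = 212.0, α = 11.4, σ_y = 581.0 → σ = 153 MPa, n = 3.80
The minimum is copper at n = 1.70.

copper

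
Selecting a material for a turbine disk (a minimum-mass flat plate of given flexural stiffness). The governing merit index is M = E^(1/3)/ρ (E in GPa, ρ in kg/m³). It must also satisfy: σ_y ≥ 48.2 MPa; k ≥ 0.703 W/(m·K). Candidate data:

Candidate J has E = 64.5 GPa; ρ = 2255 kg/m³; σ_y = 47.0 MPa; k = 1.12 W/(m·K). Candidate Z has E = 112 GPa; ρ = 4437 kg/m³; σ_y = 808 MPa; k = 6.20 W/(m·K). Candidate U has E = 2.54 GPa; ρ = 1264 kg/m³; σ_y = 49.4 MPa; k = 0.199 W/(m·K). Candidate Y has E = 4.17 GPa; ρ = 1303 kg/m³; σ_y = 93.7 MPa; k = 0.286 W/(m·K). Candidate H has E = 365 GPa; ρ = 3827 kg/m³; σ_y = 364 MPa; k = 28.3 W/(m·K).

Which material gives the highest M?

Screen on constraints: σ_y ≥ 48.2 MPa; k ≥ 0.703 W/(m·K). Survivors: candidate Z, candidate H.
Computing M directly (units already consistent):
  candidate H: M = 1.87×10⁻³
  candidate Z: M = 1.09×10⁻³
Highest index: candidate H.

candidate H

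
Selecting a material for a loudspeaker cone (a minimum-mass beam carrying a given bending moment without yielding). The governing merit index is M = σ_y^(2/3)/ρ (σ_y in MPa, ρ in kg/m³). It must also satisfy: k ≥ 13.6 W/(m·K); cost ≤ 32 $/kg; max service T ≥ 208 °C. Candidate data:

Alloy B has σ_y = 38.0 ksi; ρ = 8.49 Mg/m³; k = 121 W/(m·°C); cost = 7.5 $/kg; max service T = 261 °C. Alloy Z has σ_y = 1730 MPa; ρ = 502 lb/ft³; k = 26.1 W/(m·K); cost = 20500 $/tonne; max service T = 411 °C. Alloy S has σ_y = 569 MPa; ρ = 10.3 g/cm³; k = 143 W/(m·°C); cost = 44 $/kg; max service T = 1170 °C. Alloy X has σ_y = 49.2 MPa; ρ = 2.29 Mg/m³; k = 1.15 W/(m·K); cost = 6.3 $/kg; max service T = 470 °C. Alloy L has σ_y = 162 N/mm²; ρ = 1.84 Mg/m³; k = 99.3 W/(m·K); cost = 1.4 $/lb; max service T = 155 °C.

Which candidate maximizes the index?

alloy Z

Screen on constraints: k ≥ 13.6 W/(m·K); cost ≤ 32 $/kg; max service T ≥ 208 °C. Survivors: alloy B, alloy Z.
Normalizing units and computing the index:
  alloy B: σ_y = 262.0 MPa, ρ = 8490 kg/m³
  alloy Z: σ_y = 1730 MPa, ρ = 8041 kg/m³
  alloy Z: M = 17.9×10⁻³
  alloy B: M = 4.82×10⁻³
Highest index: alloy Z.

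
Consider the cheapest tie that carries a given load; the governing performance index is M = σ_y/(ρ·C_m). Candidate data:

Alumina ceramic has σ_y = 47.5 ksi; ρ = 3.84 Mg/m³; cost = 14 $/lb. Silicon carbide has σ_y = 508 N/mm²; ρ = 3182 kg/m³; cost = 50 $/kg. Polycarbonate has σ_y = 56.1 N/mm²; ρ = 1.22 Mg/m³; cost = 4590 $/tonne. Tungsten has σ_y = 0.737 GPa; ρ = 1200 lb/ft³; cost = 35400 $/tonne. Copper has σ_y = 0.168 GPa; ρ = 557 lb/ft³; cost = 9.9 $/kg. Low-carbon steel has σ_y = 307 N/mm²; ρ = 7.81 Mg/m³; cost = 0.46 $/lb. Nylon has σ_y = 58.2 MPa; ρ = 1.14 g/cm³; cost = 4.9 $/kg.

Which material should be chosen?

Convert each candidate to consistent units, then evaluate M:
  alumina ceramic: σ_y = 327.5 MPa, ρ = 3840 kg/m³, cost = 30.86 $/kg
  silicon carbide: σ_y = 508.0 MPa, ρ = 3182 kg/m³, cost = 50.00 $/kg
  polycarbonate: σ_y = 56.10 MPa, ρ = 1220 kg/m³, cost = 4.590 $/kg
  tungsten: σ_y = 737.0 MPa, ρ = 19220 kg/m³, cost = 35.40 $/kg
  copper: σ_y = 168.0 MPa, ρ = 8922 kg/m³, cost = 9.900 $/kg
  low-carbon steel: σ_y = 307.0 MPa, ρ = 7810 kg/m³, cost = 1.014 $/kg
  nylon: σ_y = 58.20 MPa, ρ = 1140 kg/m³, cost = 4.900 $/kg
  low-carbon steel: M = 38.8 kN·m per $
  nylon: M = 10.4 kN·m per $
  polycarbonate: M = 10.0 kN·m per $
  silicon carbide: M = 3.19 kN·m per $
  alumina ceramic: M = 2.76 kN·m per $
  copper: M = 1.90 kN·m per $
  tungsten: M = 1.08 kN·m per $
Low-carbon steel has the largest M.

low-carbon steel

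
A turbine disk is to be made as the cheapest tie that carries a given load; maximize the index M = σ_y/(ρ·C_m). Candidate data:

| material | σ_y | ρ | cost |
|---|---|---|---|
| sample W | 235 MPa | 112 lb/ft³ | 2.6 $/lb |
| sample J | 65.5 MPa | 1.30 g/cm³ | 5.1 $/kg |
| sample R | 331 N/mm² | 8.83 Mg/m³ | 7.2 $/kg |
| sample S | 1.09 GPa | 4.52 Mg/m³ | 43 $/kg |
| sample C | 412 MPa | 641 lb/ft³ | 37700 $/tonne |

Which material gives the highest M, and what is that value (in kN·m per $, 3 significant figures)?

sample W, M = 22.9 kN·m per $

After converting to SI:
  sample W: σ_y = 235.0 MPa, ρ = 1794 kg/m³, cost = 5.732 $/kg
  sample J: σ_y = 65.50 MPa, ρ = 1300 kg/m³, cost = 5.100 $/kg
  sample R: σ_y = 331.0 MPa, ρ = 8830 kg/m³, cost = 7.200 $/kg
  sample S: σ_y = 1090 MPa, ρ = 4520 kg/m³, cost = 43.00 $/kg
  sample C: σ_y = 412.0 MPa, ρ = 10270 kg/m³, cost = 37.70 $/kg
  sample W: M = 22.9 kN·m per $
  sample J: M = 9.88 kN·m per $
  sample S: M = 5.61 kN·m per $
  sample R: M = 5.21 kN·m per $
  sample C: M = 1.06 kN·m per $
Sample W ranks first.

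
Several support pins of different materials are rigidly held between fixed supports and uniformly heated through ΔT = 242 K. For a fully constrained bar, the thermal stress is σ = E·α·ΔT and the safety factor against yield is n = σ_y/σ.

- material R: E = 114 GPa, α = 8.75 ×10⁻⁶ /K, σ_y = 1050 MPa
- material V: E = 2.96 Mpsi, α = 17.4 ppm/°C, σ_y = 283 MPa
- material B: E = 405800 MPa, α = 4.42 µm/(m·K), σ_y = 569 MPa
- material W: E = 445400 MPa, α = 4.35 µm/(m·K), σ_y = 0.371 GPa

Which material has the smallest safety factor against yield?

Converting E to GPa, α to ×10⁻⁶/K, σ_y to MPa, then σ and n for each:
  material R: E = 114.0, α = 8.75, σ_y = 1050 → σ = 241 MPa, n = 4.35
  material V: E = 20.41, α = 17.4, σ_y = 283.0 → σ = 85.9 MPa, n = 3.29
  material B: E = 405.8, α = 4.42, σ_y = 569.0 → σ = 434 MPa, n = 1.31
  material W: E = 445.4, α = 4.35, σ_y = 371.0 → σ = 469 MPa, n = 0.791
The minimum is material W at n = 0.791.

material W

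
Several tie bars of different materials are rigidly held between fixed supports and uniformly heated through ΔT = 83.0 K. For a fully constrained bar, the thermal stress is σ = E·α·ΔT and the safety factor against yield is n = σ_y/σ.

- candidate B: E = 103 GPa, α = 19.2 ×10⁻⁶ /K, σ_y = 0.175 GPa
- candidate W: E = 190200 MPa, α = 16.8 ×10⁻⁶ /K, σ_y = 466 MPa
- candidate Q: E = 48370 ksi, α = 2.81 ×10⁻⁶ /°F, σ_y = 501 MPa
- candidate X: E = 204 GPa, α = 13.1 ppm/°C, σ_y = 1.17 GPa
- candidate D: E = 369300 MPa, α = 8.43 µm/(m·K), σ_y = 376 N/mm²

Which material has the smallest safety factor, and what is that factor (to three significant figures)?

candidate B, n = 1.07

Per material, after unit conversion:
  candidate B: E = 103.0, α = 19.2, σ_y = 175.0 → σ = 164 MPa, n = 1.07
  candidate W: E = 190.2, α = 16.8, σ_y = 466.0 → σ = 265 MPa, n = 1.76
  candidate Q: E = 333.5, α = 5.06, σ_y = 501.0 → σ = 140 MPa, n = 3.58
  candidate X: E = 204.0, α = 13.1, σ_y = 1170 → σ = 222 MPa, n = 5.27
  candidate D: E = 369.3, α = 8.43, σ_y = 376.0 → σ = 258 MPa, n = 1.46
Smallest n: candidate B with n = 1.07.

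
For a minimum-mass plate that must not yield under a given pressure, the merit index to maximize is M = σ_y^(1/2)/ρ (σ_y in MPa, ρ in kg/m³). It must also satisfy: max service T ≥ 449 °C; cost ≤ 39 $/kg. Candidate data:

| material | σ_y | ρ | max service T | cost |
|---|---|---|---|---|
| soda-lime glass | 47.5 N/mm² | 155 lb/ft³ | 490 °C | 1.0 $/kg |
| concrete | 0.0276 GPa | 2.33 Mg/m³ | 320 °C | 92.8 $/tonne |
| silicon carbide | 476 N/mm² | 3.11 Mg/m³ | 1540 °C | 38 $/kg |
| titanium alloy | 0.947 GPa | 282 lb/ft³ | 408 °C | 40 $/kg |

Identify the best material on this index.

silicon carbide

Screen on constraints: max service T ≥ 449 °C; cost ≤ 39 $/kg. Survivors: soda-lime glass, silicon carbide.
After converting to SI:
  soda-lime glass: σ_y = 47.50 MPa, ρ = 2483 kg/m³
  silicon carbide: σ_y = 476.0 MPa, ρ = 3110 kg/m³
  silicon carbide: M = 7.02×10⁻³
  soda-lime glass: M = 2.78×10⁻³
Silicon carbide ranks first.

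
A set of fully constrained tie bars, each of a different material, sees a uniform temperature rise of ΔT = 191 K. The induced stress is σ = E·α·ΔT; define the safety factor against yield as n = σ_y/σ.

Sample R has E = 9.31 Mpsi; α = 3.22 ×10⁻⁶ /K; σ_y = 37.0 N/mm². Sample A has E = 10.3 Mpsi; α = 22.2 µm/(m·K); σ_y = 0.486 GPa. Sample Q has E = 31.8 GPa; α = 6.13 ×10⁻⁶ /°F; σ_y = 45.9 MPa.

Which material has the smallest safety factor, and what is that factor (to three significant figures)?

sample Q, n = 0.685

In consistent units (E in GPa, α in ×10⁻⁶/K, σ_y in MPa):
  sample R: E = 64.19, α = 3.22, σ_y = 37.00 → σ = 39.5 MPa, n = 0.937
  sample A: E = 71.02, α = 22.2, σ_y = 486.0 → σ = 301 MPa, n = 1.61
  sample Q: E = 31.80, α = 11.0, σ_y = 45.90 → σ = 67.0 MPa, n = 0.685
Sample Q has the lowest safety factor, n = 0.685.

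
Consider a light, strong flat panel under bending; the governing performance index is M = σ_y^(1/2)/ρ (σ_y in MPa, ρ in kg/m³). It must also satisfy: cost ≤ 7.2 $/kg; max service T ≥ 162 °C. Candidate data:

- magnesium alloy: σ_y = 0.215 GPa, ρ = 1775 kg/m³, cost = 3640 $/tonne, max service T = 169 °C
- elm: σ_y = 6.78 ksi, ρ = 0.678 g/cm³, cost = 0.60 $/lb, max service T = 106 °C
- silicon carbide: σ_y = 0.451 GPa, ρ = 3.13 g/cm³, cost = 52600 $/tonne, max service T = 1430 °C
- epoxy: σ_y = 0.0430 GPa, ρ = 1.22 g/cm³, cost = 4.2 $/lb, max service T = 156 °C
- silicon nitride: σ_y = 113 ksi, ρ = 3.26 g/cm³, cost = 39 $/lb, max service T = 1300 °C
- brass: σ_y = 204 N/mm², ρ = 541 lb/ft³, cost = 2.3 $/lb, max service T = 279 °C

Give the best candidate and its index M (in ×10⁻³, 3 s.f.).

Screen on constraints: cost ≤ 7.2 $/kg; max service T ≥ 162 °C. Survivors: magnesium alloy, brass.
In SI units:
  magnesium alloy: σ_y = 215.0 MPa, ρ = 1775 kg/m³
  brass: σ_y = 204.0 MPa, ρ = 8666 kg/m³
  magnesium alloy: M = 8.26×10⁻³
  brass: M = 1.65×10⁻³
The maximum is for magnesium alloy.

magnesium alloy, M = 8.26×10⁻³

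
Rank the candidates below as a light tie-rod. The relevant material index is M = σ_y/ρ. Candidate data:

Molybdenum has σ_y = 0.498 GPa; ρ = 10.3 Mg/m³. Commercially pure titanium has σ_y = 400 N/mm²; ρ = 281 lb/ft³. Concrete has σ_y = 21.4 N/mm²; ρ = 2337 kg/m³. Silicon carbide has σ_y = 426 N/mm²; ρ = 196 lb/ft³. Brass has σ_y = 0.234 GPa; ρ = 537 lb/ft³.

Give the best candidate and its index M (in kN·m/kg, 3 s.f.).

After converting to SI:
  molybdenum: σ_y = 498.0 MPa, ρ = 10300 kg/m³
  commercially pure titanium: σ_y = 400.0 MPa, ρ = 4501 kg/m³
  concrete: σ_y = 21.40 MPa, ρ = 2337 kg/m³
  silicon carbide: σ_y = 426.0 MPa, ρ = 3140 kg/m³
  brass: σ_y = 234.0 MPa, ρ = 8602 kg/m³
  silicon carbide: M = 136 kN·m/kg
  commercially pure titanium: M = 88.9 kN·m/kg
  molybdenum: M = 48.3 kN·m/kg
  brass: M = 27.2 kN·m/kg
  concrete: M = 9.16 kN·m/kg
The maximum is for silicon carbide.

silicon carbide, M = 136 kN·m/kg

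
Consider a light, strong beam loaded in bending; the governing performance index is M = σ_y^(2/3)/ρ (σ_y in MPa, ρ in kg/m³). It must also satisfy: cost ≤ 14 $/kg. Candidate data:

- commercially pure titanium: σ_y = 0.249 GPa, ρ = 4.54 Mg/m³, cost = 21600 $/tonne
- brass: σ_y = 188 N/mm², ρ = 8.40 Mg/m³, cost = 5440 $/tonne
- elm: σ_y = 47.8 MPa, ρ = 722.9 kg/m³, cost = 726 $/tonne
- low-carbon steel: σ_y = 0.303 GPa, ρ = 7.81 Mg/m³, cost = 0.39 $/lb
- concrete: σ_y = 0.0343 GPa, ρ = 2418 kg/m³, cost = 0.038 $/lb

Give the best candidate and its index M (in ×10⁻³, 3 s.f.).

elm, M = 18.2×10⁻³

Screen on constraints: cost ≤ 14 $/kg. Survivors: brass, elm, low-carbon steel, concrete.
Normalizing units and computing the index:
  brass: σ_y = 188.0 MPa, ρ = 8400 kg/m³
  elm: σ_y = 47.80 MPa, ρ = 722.9 kg/m³
  low-carbon steel: σ_y = 303.0 MPa, ρ = 7810 kg/m³
  concrete: σ_y = 34.30 MPa, ρ = 2418 kg/m³
  elm: M = 18.2×10⁻³
  low-carbon steel: M = 5.78×10⁻³
  concrete: M = 4.37×10⁻³
  brass: M = 3.91×10⁻³
Elm has the largest M.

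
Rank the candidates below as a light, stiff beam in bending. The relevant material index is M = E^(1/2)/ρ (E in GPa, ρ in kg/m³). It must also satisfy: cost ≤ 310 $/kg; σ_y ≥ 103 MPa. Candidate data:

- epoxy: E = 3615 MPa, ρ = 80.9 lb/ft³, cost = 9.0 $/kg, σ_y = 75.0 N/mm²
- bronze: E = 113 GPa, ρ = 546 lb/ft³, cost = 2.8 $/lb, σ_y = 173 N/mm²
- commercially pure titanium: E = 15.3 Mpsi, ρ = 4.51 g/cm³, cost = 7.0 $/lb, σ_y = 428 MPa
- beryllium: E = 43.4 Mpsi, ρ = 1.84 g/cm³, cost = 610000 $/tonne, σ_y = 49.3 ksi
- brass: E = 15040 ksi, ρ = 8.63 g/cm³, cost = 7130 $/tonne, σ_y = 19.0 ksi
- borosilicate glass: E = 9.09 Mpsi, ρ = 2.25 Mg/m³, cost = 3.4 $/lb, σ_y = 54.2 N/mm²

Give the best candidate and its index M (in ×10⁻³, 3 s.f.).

Screen on constraints: cost ≤ 310 $/kg; σ_y ≥ 103 MPa. Survivors: bronze, commercially pure titanium, brass.
After converting to SI:
  bronze: E = 113.0 GPa, ρ = 8746 kg/m³
  commercially pure titanium: E = 105.5 GPa, ρ = 4510 kg/m³
  brass: E = 103.7 GPa, ρ = 8630 kg/m³
  commercially pure titanium: M = 2.28×10⁻³
  bronze: M = 1.22×10⁻³
  brass: M = 1.18×10⁻³
The maximum is for commercially pure titanium.

commercially pure titanium, M = 2.28×10⁻³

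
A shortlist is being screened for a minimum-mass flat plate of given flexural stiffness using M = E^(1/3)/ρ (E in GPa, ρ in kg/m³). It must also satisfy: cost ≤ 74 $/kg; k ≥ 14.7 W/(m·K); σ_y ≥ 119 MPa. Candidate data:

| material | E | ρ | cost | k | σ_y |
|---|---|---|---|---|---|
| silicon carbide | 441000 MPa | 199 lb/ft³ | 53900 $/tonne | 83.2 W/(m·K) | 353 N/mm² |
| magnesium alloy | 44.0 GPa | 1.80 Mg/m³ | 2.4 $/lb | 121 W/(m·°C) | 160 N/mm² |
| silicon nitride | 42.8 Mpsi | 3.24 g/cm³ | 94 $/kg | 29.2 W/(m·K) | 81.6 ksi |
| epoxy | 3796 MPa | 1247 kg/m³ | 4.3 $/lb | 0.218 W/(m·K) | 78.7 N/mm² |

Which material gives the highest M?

silicon carbide

Screen on constraints: cost ≤ 74 $/kg; k ≥ 14.7 W/(m·K); σ_y ≥ 119 MPa. Survivors: silicon carbide, magnesium alloy.
After converting to SI:
  silicon carbide: E = 441.0 GPa, ρ = 3188 kg/m³
  magnesium alloy: E = 44.00 GPa, ρ = 1800 kg/m³
  silicon carbide: M = 2.39×10⁻³
  magnesium alloy: M = 1.96×10⁻³
Silicon carbide ranks first.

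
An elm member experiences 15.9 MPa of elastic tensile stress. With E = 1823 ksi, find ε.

1.27×10⁻³

E = 1823 ksi = 12.57 GPa = 12570 MPa.
ε = σ/E = 15.9 / 12570 = 1.27×10⁻³.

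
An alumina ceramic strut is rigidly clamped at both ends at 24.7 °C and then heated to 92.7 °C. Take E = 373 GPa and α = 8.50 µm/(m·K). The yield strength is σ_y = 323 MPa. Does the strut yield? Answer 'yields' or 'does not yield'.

does not yield

ΔT = 68.00 K. Constrained thermal stress σ = E·α·ΔT = 373.0×10³ MPa × 8.50×10⁻⁶ × 68.00 = 216 MPa (compressive).
Compare to σ_y = 323 MPa: σ < σ_y, so it does not yield.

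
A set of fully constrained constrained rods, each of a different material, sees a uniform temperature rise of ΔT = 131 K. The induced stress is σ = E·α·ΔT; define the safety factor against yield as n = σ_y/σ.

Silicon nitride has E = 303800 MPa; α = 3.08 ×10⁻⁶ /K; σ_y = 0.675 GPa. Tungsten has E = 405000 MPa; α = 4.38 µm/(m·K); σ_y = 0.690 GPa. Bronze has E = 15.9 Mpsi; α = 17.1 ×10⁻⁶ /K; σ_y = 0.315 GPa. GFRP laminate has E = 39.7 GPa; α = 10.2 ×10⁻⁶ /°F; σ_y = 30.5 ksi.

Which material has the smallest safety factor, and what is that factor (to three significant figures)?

bronze, n = 1.28

Per material, after unit conversion:
  silicon nitride: E = 303.8, α = 3.08, σ_y = 675.0 → σ = 123 MPa, n = 5.51
  tungsten: E = 405.0, α = 4.38, σ_y = 690.0 → σ = 232 MPa, n = 2.97
  bronze: E = 109.6, α = 17.1, σ_y = 315.0 → σ = 246 MPa, n = 1.28
  GFRP laminate: E = 39.70, α = 18.4, σ_y = 210.3 → σ = 95.5 MPa, n = 2.20
The minimum is bronze at n = 1.28.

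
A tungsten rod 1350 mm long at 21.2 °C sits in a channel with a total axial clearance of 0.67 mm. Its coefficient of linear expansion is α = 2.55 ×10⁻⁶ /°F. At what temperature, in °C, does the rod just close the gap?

129 °C

α = 2.55×10⁻⁶/°F × 9/5 = 4.59×10⁻⁶/K.
α·L₀·ΔT = 0.67 mm ⇒ ΔT = 0.67 / (4.59×10⁻⁶ × 1350.0) = 108.1 K.
T = 21.2 + 108.1 = 129.3 °C.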